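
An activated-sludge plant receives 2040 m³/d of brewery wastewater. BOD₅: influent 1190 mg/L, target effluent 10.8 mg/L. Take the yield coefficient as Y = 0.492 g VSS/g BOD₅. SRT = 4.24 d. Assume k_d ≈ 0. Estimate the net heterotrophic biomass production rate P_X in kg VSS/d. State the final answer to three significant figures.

P_X ≈ 1180 kg VSS/d

Since k_d ≈ 0, Y_obs = Y = 0.492 g VSS/g BOD₅.
Q·(S₀ − S) = 2040 × (1190 − 10.8) × 10⁻³ = 2406 kg/d removed.
So the net sludge growth is P_X = 0.4920 × 2406 = 1184 kg VSS/d.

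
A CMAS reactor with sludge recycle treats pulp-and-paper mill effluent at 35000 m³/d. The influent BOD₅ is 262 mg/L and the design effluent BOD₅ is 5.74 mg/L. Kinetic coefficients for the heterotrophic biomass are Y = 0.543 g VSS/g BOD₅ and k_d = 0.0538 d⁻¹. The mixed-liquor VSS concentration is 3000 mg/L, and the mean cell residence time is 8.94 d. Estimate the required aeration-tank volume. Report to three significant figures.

Rearranging the biomass balance for a CMAS with decay, V = Y·Q·ΔS·θ_c / [X·(1+k_d θ_c)] = 0.543 × 35000 × (262 − 5.74) × 8.94 / [3000 × (1 + 0.0538 × 8.94)] = 4.35×10^7 / 4443 = 9800 m³.

V ≈ 9800 m³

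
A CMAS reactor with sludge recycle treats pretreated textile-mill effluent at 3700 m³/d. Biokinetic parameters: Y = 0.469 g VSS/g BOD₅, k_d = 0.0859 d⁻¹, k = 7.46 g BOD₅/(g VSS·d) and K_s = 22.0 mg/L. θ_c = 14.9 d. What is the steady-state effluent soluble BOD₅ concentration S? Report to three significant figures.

From the Monod/SRT balance for a CMAS, S = K_s·(1+k_d θ_c)/[θ_c·(Y k − k_d) − 1] = 22.0 × (1 + 0.0859 × 14.9) / [14.9 × (0.469 × 7.46 − 0.0859) − 1] = 50.16 / 49.85 = 1.006 mg/L.

S ≈ 1.01 mg/L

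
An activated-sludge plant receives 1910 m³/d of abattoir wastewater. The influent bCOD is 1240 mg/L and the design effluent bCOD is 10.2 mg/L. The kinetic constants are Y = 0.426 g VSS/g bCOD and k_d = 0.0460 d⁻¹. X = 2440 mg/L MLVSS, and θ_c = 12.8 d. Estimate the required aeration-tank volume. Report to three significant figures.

Rearranging the biomass balance for a CMAS with decay, V = Y·Q·ΔS·θ_c / [X·(1+k_d θ_c)] = 0.426 × 1910 × (1240 − 10.2) × 12.8 / [2440 × (1 + 0.0460 × 12.8)] = 1.28×10^7 / 3877 = 3304 m³.

V ≈ 3300 m³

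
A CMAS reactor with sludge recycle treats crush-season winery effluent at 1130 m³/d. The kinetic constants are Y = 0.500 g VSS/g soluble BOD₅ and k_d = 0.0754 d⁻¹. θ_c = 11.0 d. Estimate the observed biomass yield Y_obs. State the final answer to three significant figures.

Y_obs ≈ 0.273 g VSS/g soluble BOD₅

Observed yield with endogenous decay: Y_obs = Y / (1 + k_d·θ_c) = 0.500 / (1 + 0.0754 × 11.0) = 0.500 / 1.829 = 0.2733 g VSS/g soluble BOD₅.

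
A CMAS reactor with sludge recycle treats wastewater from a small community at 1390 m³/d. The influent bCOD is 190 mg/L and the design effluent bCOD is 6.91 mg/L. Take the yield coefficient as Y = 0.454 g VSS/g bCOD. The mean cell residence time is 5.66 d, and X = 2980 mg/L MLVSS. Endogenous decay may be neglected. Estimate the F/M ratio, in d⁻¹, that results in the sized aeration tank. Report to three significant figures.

F/M ≈ 0.404 d⁻¹

With k_d = 0 the design equation reduces to V = Y Q (S₀−S) θ_c / X = 0.454 × 1390 × (190 − 6.91) × 5.66 / 2980 = 219.4 m³.
Food-to-microorganism ratio F/M = Q S₀ / (V X) = 1390 × 190 / (219.4 × 2980) = 0.4038 d⁻¹.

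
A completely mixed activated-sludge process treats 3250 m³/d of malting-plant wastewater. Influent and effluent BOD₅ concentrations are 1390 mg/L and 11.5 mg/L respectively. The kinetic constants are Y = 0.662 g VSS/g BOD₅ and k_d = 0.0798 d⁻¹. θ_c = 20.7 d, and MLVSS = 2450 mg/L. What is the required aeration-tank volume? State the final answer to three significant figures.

Steady-state biomass mass balance: V·X·(1 + k_d·θ_c) = Y·Q·(S₀ − S)·θ_c, so V = 0.662 × 3250 × (1390 − 11.5) × 20.7 / [2450 × (1 + 0.0798 × 20.7)] = 6.14×10^7 / 6497 = 9449 m³.

V ≈ 9450 m³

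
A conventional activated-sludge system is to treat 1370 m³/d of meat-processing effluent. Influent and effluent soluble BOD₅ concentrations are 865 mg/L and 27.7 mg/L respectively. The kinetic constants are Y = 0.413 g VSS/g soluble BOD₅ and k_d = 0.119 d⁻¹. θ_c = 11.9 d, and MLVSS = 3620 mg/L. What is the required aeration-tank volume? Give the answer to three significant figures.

V ≈ 645 m³

From the SRT design equation V = Y Q (S₀−S) θ_c / [X (1 + k_d θ_c)] = 0.413 × 1370 × (865 − 27.7) × 11.9 / [3620 × (1 + 0.119 × 11.9)] = 5.64×10^6 / 8746 = 644.6 m³.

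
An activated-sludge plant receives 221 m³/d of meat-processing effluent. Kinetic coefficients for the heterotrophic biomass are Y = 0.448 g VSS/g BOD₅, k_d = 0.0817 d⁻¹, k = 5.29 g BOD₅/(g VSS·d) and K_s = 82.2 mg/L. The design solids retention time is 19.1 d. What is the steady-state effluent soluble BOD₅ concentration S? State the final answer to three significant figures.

S ≈ 4.93 mg/L

From the Monod/SRT balance for a CMAS, S = K_s·(1+k_d θ_c)/[θ_c·(Y k − k_d) − 1] = 82.2 × (1 + 0.0817 × 19.1) / [19.1 × (0.448 × 5.29 − 0.0817) − 1] = 210.5 / 42.71 = 4.928 mg/L.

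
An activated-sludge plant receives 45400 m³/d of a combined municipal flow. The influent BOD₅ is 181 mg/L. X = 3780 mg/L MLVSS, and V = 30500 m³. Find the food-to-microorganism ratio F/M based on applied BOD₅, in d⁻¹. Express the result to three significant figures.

F/M ≈ 0.0713 d⁻¹

F/M = Q·S₀ / (V·X) = 45400 × 181 / (30500 × 3780) = 0.07128 g BOD₅·(g VSS·d)⁻¹.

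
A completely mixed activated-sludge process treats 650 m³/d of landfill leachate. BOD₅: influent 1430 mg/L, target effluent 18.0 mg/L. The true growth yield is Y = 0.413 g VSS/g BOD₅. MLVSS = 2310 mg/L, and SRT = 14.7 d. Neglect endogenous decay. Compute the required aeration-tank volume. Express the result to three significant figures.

V ≈ 2410 m³

Biomass mass balance (decay neglected): V·X = Y·Q·(S₀ − S)·θ_c, so V = 0.413 × 650 × (1430 − 18.0) × 14.7 / 2310 = 2412 m³.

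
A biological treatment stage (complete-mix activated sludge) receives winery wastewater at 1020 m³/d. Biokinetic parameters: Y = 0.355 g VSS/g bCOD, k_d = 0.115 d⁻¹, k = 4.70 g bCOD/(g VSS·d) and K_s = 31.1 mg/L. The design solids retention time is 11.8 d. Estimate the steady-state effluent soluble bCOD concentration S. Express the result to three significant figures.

From the Monod/SRT balance for a CMAS, S = K_s·(1+k_d θ_c)/[θ_c·(Y k − k_d) − 1] = 31.1 × (1 + 0.115 × 11.8) / [11.8 × (0.355 × 4.70 − 0.115) − 1] = 73.30 / 17.33 = 4.229 mg/L.

S ≈ 4.23 mg/L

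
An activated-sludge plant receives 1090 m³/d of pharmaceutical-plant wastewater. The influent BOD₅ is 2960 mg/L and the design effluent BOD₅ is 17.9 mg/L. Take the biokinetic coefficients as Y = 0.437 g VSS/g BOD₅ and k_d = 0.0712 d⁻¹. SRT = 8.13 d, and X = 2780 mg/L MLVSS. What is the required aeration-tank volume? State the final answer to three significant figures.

V ≈ 2600 m³

Rearranging the biomass balance for a CMAS with decay, V = Y·Q·ΔS·θ_c / [X·(1+k_d θ_c)] = 0.437 × 1090 × (2960 − 17.9) × 8.13 / [2780 × (1 + 0.0712 × 8.13)] = 1.14×10^7 / 4389 = 2596 m³.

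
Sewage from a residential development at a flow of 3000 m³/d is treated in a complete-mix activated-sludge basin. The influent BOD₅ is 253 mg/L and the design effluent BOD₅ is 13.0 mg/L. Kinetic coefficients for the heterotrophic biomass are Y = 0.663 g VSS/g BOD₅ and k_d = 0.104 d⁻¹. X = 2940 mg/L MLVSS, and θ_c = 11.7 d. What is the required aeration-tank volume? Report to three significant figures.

V ≈ 857 m³

From the SRT design equation V = Y Q (S₀−S) θ_c / [X (1 + k_d θ_c)] = 0.663 × 3000 × (253 − 13.0) × 11.7 / [2940 × (1 + 0.104 × 11.7)] = 5.59×10^6 / 6517 = 857.0 m³.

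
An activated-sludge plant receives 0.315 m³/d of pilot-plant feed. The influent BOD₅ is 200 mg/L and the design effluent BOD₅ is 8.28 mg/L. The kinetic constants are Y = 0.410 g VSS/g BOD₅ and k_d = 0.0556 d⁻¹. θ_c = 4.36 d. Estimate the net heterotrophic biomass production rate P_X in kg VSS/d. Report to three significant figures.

The observed yield is Y_obs = Y/(1 + k_d·θ_c) = 0.410 / (1 + 0.0556 × 4.36) = 0.410 / 1.242 = 0.3300 g VSS per g BOD₅ removed.
Mass of BOD₅ removed per day: Q(S₀ − S) = 0.315 × 191.7 g/m³ = 0.06039 kg/d.
P_X = Y_obs · Q(S₀ − S) = 0.3300 × 0.06039 = 0.01993 kg VSS/d.

P_X ≈ 0.0199 kg VSS/d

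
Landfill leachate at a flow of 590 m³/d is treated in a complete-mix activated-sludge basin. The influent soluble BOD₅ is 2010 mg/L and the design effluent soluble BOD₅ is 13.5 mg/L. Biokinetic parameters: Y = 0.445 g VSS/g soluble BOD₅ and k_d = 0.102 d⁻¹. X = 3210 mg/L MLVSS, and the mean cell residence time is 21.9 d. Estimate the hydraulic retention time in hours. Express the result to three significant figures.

Rearranging the biomass balance for a CMAS with decay, V = Y·Q·ΔS·θ_c / [X·(1+k_d θ_c)] = 0.445 × 590 × (2010 − 13.5) × 21.9 / [3210 × (1 + 0.102 × 21.9)] = 1.15×10^7 / 10380 = 1106 m³.
HRT = V/Q = 1106 m³ / 590 m³·d⁻¹ = 1.874 d × 24 = 44.98 h.

τ ≈ 45.0 h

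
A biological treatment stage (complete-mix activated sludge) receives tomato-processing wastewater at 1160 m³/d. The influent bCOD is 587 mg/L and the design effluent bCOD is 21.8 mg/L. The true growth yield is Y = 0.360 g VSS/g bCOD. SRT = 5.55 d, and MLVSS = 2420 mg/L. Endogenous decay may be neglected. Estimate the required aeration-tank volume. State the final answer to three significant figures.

V·X = Y·Q·ΔS·θ_c gives V = 0.360 × 1160 × (587 − 21.8) × 5.55 / 2420 = 541.3 m³.

V ≈ 541 m³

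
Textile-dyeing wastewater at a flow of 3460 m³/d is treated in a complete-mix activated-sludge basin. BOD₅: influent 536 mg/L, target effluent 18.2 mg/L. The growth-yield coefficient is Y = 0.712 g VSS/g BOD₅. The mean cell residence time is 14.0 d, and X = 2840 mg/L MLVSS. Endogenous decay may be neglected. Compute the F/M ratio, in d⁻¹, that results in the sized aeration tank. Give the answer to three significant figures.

F/M ≈ 0.104 d⁻¹

With k_d = 0 the design equation reduces to V = Y Q (S₀−S) θ_c / X = 0.712 × 3460 × (536 − 18.2) × 14.0 / 2840 = 6288 m³.
F/M = applied load / biomass = Q·S₀/(V·X) = 3460 × 536 / (6288 × 2840) = 0.1038 d⁻¹.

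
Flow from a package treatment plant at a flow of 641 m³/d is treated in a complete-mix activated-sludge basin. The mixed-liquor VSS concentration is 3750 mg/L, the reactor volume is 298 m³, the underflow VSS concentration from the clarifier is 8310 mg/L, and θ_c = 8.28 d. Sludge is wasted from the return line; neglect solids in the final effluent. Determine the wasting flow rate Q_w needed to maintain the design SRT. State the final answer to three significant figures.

Q_w ≈ 16.2 m³/d

Wasting from the return line (neglecting effluent solids): Q_w = V·X / (θ_c·X_r) = 298.0 × 3750 / (8.28 × 8310) = 16.24 m³/d.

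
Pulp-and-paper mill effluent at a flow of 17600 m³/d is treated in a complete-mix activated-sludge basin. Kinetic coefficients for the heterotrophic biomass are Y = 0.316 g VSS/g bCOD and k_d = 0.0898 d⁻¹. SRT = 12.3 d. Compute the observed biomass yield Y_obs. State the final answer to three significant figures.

Correct the yield for decay: Y_obs = Y/(1 + k_d θ_c) = 0.316 / (1 + 0.0898 × 12.3) = 0.316 / 2.105 = 0.1502.

Y_obs ≈ 0.150 g VSS/g bCOD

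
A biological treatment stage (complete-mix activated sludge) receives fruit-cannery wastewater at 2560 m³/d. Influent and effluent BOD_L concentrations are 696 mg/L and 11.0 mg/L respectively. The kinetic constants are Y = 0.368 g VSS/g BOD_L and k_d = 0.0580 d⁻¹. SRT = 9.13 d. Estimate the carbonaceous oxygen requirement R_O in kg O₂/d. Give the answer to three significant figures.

Y_obs = Y / (1 + k_d θ_c) = 0.368 / (1 + 0.0580 × 9.13) = 0.368 / 1.530 = 0.2406.
ΔS = 696 − 11.0 = 685.0 mg/L, so the substrate removal rate is 2560 × 685.0/1000 = 1754 kg BOD_L/d.
P_X = Y_obs·Q·(S₀ − S) = 0.2406 × 1754 = 421.9 kg VSS/d.
R_O = Q·(S₀ − S) − 1.42·P_X = 1754 − 1.42 × 421.9 = 1154 kg O₂/d.

R_O ≈ 1150 kg O₂/d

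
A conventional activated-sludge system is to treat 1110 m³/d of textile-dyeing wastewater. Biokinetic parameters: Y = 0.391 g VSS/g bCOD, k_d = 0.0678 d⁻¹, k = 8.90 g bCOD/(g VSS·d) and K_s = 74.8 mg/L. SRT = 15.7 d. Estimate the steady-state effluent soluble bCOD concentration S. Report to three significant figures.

For a completely mixed reactor with recycle the Lawrence–McCarty relation gives S = K_s·(1 + k_d·θ_c) / [θ_c·(Y·k − k_d) − 1] = 74.8 × (1 + 0.0678 × 15.7) / [15.7 × (0.391 × 8.90 − 0.0678) − 1] = 154.4 / 52.57 = 2.937 mg/L.

S ≈ 2.94 mg/L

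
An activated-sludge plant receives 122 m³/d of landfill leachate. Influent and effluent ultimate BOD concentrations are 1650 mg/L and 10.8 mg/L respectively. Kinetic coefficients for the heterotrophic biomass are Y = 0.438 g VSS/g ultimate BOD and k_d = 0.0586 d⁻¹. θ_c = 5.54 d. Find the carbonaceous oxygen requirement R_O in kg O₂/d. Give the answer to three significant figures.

Observed yield with endogenous decay: Y_obs = Y / (1 + k_d·θ_c) = 0.438 / (1 + 0.0586 × 5.54) = 0.438 / 1.325 = 0.3307 g VSS/g ultimate BOD.
Q·(S₀ − S) = 122 × (1650 − 10.8) × 10⁻³ = 200.0 kg/d removed.
Biomass synthesised: P_X = Y_obs × 200.0 = 66.13 kg VSS/d.
Carbonaceous O₂ demand = substrate oxidised − cell-mass equivalent = 200.0 − 1.42 × 66.13 = 106.1 kg O₂/d.

R_O ≈ 106 kg O₂/d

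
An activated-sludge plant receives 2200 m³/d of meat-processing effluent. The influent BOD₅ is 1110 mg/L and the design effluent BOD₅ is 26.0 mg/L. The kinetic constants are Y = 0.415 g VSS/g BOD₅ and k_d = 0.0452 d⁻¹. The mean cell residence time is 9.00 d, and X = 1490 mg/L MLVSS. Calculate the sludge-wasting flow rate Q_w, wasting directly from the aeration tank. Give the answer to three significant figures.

Rearranging the biomass balance for a CMAS with decay, V = Y·Q·ΔS·θ_c / [X·(1+k_d θ_c)] = 0.415 × 2200 × (1110 − 26.0) × 9.00 / [1490 × (1 + 0.0452 × 9.00)] = 8.91×10^6 / 2096 = 4249 m³.
For wasting at MLVSS concentration, Q_w = V/θ_c = 4249/9.00 = 472.2 m³/d.

Q_w ≈ 472 m³/d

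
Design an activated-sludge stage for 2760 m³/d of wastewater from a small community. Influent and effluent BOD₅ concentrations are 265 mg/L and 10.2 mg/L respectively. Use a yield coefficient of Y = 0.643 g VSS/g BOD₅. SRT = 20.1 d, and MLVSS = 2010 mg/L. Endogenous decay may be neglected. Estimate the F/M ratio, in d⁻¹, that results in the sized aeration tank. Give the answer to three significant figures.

V·X = Y·Q·ΔS·θ_c gives V = 0.643 × 2760 × (265 − 10.2) × 20.1 / 2010 = 4522 m³.
Food-to-microorganism ratio F/M = Q S₀ / (V X) = 2760 × 265 / (4522 × 2010) = 0.08047 d⁻¹.

F/M ≈ 0.0805 d⁻¹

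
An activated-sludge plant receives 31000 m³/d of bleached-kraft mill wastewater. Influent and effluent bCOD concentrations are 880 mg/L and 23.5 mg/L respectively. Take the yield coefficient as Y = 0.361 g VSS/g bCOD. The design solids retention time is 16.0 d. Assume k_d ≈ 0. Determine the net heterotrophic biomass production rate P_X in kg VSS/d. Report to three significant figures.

P_X ≈ 9590 kg VSS/d

Since k_d ≈ 0, Y_obs = Y = 0.361 g VSS/g bCOD.
ΔS = 880 − 23.5 = 856.5 mg/L, so the substrate removal rate is 31000 × 856.5/1000 = 26552 kg bCOD/d.
P_X = Y_obs · Q(S₀ − S) = 0.3610 × 26552 = 9585 kg VSS/d.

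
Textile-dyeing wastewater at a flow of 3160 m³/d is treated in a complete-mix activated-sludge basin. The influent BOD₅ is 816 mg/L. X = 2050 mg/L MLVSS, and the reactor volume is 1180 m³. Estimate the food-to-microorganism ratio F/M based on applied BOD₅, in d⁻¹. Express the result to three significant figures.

F/M ≈ 1.07 d⁻¹

F/M = Q·S₀ / (V·X) = 3160 × 816 / (1180 × 2050) = 1.066 g BOD₅·(g VSS·d)⁻¹.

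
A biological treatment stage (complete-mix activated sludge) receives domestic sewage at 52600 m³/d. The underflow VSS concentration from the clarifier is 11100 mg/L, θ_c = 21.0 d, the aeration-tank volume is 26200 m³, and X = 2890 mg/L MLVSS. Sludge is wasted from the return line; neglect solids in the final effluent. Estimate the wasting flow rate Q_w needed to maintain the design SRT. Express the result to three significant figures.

Q_w ≈ 325 m³/d

Wasting from the return line (neglecting effluent solids): Q_w = V·X / (θ_c·X_r) = 26200 × 2890 / (21.0 × 11100) = 324.8 m³/d.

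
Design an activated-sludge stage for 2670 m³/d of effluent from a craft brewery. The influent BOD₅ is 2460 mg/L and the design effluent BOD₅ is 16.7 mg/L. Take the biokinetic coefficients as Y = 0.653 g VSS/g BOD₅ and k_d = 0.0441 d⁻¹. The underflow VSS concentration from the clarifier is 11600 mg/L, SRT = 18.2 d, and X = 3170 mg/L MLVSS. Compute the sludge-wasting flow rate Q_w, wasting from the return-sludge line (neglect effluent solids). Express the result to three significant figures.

Rearranging the biomass balance for a CMAS with decay, V = Y·Q·ΔS·θ_c / [X·(1+k_d θ_c)] = 0.653 × 2670 × (2460 − 16.7) × 18.2 / [3170 × (1 + 0.0441 × 18.2)] = 7.75×10^7 / 5714 = 13568 m³.
Wasting from the return line (neglecting effluent solids): Q_w = V·X / (θ_c·X_r) = 13568 × 3170 / (18.2 × 11600) = 203.7 m³/d.

Q_w ≈ 204 m³/d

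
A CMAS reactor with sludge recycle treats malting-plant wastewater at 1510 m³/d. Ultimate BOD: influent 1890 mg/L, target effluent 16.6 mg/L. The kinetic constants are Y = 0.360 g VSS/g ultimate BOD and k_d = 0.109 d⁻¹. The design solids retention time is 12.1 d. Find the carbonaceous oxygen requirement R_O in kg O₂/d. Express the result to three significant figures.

R_O ≈ 2210 kg O₂/d

Correct the yield for decay: Y_obs = Y/(1 + k_d θ_c) = 0.360 / (1 + 0.109 × 12.1) = 0.360 / 2.319 = 0.1552.
Mass of ultimate BOD removed per day: Q(S₀ − S) = 1510 × 1873 g/m³ = 2829 kg/d.
Net sludge production P_X = 0.1552 × 2829 = 439.2 kg VSS/d.
R_O = Q·(S₀ − S) − 1.42·P_X = 2829 − 1.42 × 439.2 = 2205 kg O₂/d.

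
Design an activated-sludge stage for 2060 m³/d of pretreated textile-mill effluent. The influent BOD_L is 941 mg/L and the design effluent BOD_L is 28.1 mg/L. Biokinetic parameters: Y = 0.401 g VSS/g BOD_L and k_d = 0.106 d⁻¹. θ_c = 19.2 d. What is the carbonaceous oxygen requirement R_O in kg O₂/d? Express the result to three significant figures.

The observed yield is Y_obs = Y/(1 + k_d·θ_c) = 0.401 / (1 + 0.106 × 19.2) = 0.401 / 3.035 = 0.1321 g VSS per g BOD_L removed.
Q·(S₀ − S) = 2060 × (941 − 28.1) × 10⁻³ = 1881 kg/d removed.
P_X = Y_obs·Q·(S₀ − S) = 0.1321 × 1881 = 248.5 kg VSS/d.
Carbonaceous O₂ demand = substrate oxidised − cell-mass equivalent = 1881 − 1.42 × 248.5 = 1528 kg O₂/d.

R_O ≈ 1530 kg O₂/d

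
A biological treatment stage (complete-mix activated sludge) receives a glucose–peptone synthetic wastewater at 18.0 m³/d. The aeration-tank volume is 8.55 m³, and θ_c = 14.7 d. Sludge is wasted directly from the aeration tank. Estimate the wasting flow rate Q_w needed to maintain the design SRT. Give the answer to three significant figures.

Q_w ≈ 0.582 m³/d

Wasting from the aeration tank: Q_w = V / θ_c = 8.550 / 14.7 = 0.5816 m³/d.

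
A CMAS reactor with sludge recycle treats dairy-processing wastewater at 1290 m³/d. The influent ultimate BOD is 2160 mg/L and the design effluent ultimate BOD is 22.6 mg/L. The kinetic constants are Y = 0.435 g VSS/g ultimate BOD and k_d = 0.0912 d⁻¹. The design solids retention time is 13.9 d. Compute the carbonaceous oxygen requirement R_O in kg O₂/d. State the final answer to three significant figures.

The observed yield is Y_obs = Y/(1 + k_d·θ_c) = 0.435 / (1 + 0.0912 × 13.9) = 0.435 / 2.268 = 0.1918 g VSS per g ultimate BOD removed.
ΔS = 2160 − 22.6 = 2137 mg/L, so the substrate removal rate is 1290 × 2137/1000 = 2757 kg ultimate BOD/d.
Biomass synthesised: P_X = Y_obs × 2757 = 528.9 kg VSS/d.
R_O = Q·(S₀ − S) − 1.42·P_X = 2757 − 1.42 × 528.9 = 2006 kg O₂/d.

R_O ≈ 2010 kg O₂/d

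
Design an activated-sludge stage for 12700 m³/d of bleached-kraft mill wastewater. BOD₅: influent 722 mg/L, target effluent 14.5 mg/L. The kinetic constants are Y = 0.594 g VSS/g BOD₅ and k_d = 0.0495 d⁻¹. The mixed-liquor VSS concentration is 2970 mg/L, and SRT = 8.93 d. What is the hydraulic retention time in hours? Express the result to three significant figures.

τ ≈ 21.0 h

From the SRT design equation V = Y Q (S₀−S) θ_c / [X (1 + k_d θ_c)] = 0.594 × 12700 × (722 − 14.5) × 8.93 / [2970 × (1 + 0.0495 × 8.93)] = 4.77×10^7 / 4283 = 11128 m³.
Hydraulic retention time τ = V/Q = 11128 / 12700 = 0.8763 d = 21.03 h.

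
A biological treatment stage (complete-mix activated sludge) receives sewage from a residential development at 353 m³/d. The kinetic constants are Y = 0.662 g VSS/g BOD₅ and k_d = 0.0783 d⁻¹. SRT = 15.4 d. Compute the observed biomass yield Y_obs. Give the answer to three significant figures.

Y_obs ≈ 0.300 g VSS/g BOD₅

Correct the yield for decay: Y_obs = Y/(1 + k_d θ_c) = 0.662 / (1 + 0.0783 × 15.4) = 0.662 / 2.206 = 0.3001.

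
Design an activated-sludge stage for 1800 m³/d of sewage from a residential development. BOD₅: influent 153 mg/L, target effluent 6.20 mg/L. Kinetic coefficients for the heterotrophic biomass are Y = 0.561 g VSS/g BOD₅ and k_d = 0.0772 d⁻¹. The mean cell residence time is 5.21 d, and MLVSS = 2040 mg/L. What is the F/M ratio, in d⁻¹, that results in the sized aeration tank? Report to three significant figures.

F/M ≈ 0.500 d⁻¹

From the SRT design equation V = Y Q (S₀−S) θ_c / [X (1 + k_d θ_c)] = 0.561 × 1800 × (153 − 6.20) × 5.21 / [2040 × (1 + 0.0772 × 5.21)] = 7.72×10^5 / 2861 = 270.0 m³.
F/M = applied load / biomass = Q·S₀/(V·X) = 1800 × 153 / (270.0 × 2040) = 0.5000 d⁻¹.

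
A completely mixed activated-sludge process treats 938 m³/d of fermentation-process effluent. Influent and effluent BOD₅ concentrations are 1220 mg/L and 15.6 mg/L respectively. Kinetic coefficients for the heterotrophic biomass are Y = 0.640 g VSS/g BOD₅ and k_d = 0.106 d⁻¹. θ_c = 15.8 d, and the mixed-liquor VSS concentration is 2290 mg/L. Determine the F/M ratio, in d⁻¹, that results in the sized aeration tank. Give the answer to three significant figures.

F/M ≈ 0.268 d⁻¹

Steady-state biomass mass balance: V·X·(1 + k_d·θ_c) = Y·Q·(S₀ − S)·θ_c, so V = 0.640 × 938 × (1220 − 15.6) × 15.8 / [2290 × (1 + 0.106 × 15.8)] = 1.14×10^7 / 6125 = 1865 m³.
Food-to-microorganism ratio F/M = Q S₀ / (V X) = 938 × 1220 / (1865 × 2290) = 0.2679 d⁻¹.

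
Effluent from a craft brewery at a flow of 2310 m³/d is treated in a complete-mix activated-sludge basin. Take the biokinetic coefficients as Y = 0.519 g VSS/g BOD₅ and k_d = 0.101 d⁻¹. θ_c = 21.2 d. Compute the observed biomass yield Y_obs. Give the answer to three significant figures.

Y_obs ≈ 0.165 g VSS/g BOD₅

Y_obs = Y / (1 + k_d θ_c) = 0.519 / (1 + 0.101 × 21.2) = 0.519 / 3.141 = 0.1652.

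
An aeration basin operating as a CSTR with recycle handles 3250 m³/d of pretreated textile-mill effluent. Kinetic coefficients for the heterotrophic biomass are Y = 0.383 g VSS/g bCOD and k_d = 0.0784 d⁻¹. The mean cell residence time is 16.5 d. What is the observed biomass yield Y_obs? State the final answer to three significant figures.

Y_obs ≈ 0.167 g VSS/g bCOD

Observed yield with endogenous decay: Y_obs = Y / (1 + k_d·θ_c) = 0.383 / (1 + 0.0784 × 16.5) = 0.383 / 2.294 = 0.1670 g VSS/g bCOD.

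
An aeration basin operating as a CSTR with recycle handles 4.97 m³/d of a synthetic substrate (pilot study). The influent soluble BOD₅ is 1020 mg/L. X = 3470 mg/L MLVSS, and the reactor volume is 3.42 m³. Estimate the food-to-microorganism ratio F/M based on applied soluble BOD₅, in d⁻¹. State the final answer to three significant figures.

F/M ≈ 0.427 d⁻¹

Food-to-microorganism ratio F/M = Q S₀ / (V X) = 4.97 × 1020 / (3.420 × 3470) = 0.4272 d⁻¹.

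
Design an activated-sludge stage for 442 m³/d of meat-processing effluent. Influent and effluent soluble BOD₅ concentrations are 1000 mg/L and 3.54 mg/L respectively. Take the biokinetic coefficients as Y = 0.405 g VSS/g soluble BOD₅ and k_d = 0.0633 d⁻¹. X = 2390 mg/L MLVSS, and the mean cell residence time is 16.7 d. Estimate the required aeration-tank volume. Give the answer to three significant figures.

Steady-state biomass mass balance: V·X·(1 + k_d·θ_c) = Y·Q·(S₀ − S)·θ_c, so V = 0.405 × 442 × (1000 − 3.54) × 16.7 / [2390 × (1 + 0.0633 × 16.7)] = 2.98×10^6 / 4916 = 605.9 m³.

V ≈ 606 m³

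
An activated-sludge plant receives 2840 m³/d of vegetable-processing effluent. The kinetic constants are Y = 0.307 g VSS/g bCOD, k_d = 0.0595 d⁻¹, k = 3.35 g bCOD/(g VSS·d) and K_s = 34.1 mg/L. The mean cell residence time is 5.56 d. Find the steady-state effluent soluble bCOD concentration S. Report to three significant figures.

S ≈ 10.3 mg/L

From the Monod/SRT balance for a CMAS, S = K_s·(1+k_d θ_c)/[θ_c·(Y k − k_d) − 1] = 34.1 × (1 + 0.0595 × 5.56) / [5.56 × (0.307 × 3.35 − 0.0595) − 1] = 45.38 / 4.387 = 10.34 mg/L.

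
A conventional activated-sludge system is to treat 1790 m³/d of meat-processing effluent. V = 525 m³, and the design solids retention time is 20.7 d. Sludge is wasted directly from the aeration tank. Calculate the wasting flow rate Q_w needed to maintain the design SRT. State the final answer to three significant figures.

Wasting from the aeration tank: Q_w = V / θ_c = 525.0 / 20.7 = 25.36 m³/d.

Q_w ≈ 25.4 m³/d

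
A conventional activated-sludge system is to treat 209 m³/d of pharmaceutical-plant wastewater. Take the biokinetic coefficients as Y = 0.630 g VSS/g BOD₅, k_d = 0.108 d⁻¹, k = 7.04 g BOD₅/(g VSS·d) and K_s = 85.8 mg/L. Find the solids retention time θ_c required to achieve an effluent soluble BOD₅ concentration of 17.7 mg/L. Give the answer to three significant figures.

Specific growth rate at S = 17.7 mg/L: μ = YkS/(K_s+S) = 0.630·7.04·17.7/(85.8+17.7) = 0.7585 d⁻¹.
θ_c = 1/(μ − k_d) = 1/(0.7585 − 0.108) = 1/0.6505 = 1.537 d.

θ_c ≈ 1.54 d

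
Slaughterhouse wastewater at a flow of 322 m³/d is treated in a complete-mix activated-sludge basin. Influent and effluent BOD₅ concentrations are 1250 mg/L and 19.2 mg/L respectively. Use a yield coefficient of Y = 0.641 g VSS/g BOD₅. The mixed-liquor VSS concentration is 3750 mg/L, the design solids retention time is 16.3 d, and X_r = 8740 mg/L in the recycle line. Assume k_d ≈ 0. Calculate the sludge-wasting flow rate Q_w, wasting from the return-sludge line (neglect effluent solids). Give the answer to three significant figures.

Q_w ≈ 29.1 m³/d

Biomass mass balance (decay neglected): V·X = Y·Q·(S₀ − S)·θ_c, so V = 0.641 × 322 × (1250 − 19.2) × 16.3 / 3750 = 1104 m³.
θ_c = V·X/(Q_w·X_r) when wasting from the recycle, so Q_w = V·X/(θ_c·X_r) = 1104 × 3750 / (16.3 × 8740) = 29.07 m³/d.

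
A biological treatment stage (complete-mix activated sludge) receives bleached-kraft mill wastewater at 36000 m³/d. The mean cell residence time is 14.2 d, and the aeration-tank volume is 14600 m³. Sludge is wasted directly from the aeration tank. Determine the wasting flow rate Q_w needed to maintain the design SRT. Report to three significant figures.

With mixed-liquor wasting, θ_c = V/Q_w, so Q_w = V/θ_c = 14600/14.2 = 1028 m³/d.

Q_w ≈ 1030 m³/d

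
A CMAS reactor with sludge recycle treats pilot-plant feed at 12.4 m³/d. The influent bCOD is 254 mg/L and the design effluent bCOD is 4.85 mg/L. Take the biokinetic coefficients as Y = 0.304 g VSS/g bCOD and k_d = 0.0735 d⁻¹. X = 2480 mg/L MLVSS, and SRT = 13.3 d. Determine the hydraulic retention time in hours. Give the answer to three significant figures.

τ ≈ 4.93 h

Steady-state biomass mass balance: V·X·(1 + k_d·θ_c) = Y·Q·(S₀ − S)·θ_c, so V = 0.304 × 12.4 × (254 − 4.85) × 13.3 / [2480 × (1 + 0.0735 × 13.3)] = 1.25×10^4 / 4904 = 2.547 m³.
Hydraulic retention time τ = V/Q = 2.547 / 12.4 = 0.2054 d = 4.930 h.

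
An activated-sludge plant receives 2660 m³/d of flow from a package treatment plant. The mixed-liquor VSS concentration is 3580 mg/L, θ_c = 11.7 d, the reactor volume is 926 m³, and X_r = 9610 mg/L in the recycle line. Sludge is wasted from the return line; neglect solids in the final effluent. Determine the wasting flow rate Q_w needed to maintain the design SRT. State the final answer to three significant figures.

θ_c = V·X/(Q_w·X_r) when wasting from the recycle, so Q_w = V·X/(θ_c·X_r) = 926.0 × 3580 / (11.7 × 9610) = 29.48 m³/d.

Q_w ≈ 29.5 m³/d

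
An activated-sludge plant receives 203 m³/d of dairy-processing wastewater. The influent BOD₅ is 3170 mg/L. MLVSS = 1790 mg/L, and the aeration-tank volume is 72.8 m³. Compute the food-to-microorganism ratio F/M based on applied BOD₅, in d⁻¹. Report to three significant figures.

F/M = Q·S₀ / (V·X) = 203 × 3170 / (72.80 × 1790) = 4.938 g BOD₅·(g VSS·d)⁻¹.

F/M ≈ 4.94 d⁻¹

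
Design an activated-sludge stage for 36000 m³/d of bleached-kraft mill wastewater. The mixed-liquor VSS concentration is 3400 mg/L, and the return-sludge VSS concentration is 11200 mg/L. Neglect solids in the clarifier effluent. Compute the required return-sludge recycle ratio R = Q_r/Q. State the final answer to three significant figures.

R ≈ 0.436

Solids balance on the clarifier gives (1+R)X = R·X_r, so R = X/(X_r − X) = 3400 / (11200 − 3400) = 0.4359.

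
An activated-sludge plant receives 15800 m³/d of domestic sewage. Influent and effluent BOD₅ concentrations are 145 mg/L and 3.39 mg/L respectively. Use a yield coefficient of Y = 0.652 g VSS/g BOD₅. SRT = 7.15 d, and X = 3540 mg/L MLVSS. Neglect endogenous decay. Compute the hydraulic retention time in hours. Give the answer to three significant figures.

τ ≈ 4.48 h

Biomass mass balance (decay neglected): V·X = Y·Q·(S₀ − S)·θ_c, so V = 0.652 × 15800 × (145 − 3.39) × 7.15 / 3540 = 2946 m³.
τ = V/Q = 2946/15800 = 0.1865 d, or 4.476 h.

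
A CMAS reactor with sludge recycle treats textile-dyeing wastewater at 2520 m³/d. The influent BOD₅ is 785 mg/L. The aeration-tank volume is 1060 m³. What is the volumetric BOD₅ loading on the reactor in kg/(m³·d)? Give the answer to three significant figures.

Applied BOD₅ load per unit volume = Q·S₀/V = (2520 × 785/1000)/1060 = 1.866 kg BOD₅·m⁻³·d⁻¹.

L_v ≈ 1.87 kg BOD₅/(m³·d)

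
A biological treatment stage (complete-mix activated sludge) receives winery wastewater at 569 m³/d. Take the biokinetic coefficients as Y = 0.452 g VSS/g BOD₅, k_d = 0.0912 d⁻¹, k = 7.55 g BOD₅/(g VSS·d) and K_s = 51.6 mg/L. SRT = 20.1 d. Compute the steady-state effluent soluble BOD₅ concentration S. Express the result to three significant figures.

S ≈ 2.22 mg/L

Effluent substrate depends only on kinetics and SRT: S = K_s(1 + k_d θ_c) / [θ_c(Yk − k_d) − 1] = 51.6 × (1 + 0.0912 × 20.1) / [20.1 × (0.452 × 7.55 − 0.0912) − 1] = 146.2 / 65.76 = 2.223 mg/L.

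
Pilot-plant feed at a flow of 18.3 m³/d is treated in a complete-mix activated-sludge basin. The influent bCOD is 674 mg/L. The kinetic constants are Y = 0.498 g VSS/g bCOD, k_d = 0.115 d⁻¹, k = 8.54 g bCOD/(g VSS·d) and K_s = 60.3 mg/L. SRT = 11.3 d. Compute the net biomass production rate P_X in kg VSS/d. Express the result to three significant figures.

P_X ≈ 2.66 kg VSS/d

For a completely mixed reactor with recycle the Lawrence–McCarty relation gives S = K_s·(1 + k_d·θ_c) / [θ_c·(Y·k − k_d) − 1] = 60.3 × (1 + 0.115 × 11.3) / [11.3 × (0.498 × 8.54 − 0.115) − 1] = 138.7 / 45.76 = 3.030 mg/L.
Correct the yield for decay: Y_obs = Y/(1 + k_d θ_c) = 0.498 / (1 + 0.115 × 11.3) = 0.498 / 2.300 = 0.2166.
Q·(S₀ − S) = 18.3 × (674 − 3.03) × 10⁻³ = 12.28 kg/d removed.
So the net sludge growth is P_X = 0.2166 × 12.28 = 2.659 kg VSS/d.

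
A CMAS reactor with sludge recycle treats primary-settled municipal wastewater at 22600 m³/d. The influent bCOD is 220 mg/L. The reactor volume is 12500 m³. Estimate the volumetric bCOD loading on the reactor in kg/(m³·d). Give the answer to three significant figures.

Volumetric loading L_v = Q·S₀ / V = 22600 × 220 g/m³ / 12500 m³ = 397.8 g/(m³·d) = 0.3978 kg bCOD/(m³·d).

L_v ≈ 0.398 kg bCOD/(m³·d)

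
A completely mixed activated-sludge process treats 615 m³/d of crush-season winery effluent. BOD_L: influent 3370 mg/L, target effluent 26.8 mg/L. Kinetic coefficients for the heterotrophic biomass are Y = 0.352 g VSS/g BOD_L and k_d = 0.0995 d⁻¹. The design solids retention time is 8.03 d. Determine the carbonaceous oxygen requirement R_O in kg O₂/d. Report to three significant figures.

R_O ≈ 1480 kg O₂/d

The observed yield is Y_obs = Y/(1 + k_d·θ_c) = 0.352 / (1 + 0.0995 × 8.03) = 0.352 / 1.799 = 0.1957 g VSS per g BOD_L removed.
Q·(S₀ − S) = 615 × (3370 − 26.8) × 10⁻³ = 2056 kg/d removed.
Net sludge production P_X = 0.1957 × 2056 = 402.3 kg VSS/d.
Carbonaceous O₂ demand = substrate oxidised − cell-mass equivalent = 2056 − 1.42 × 402.3 = 1485 kg O₂/d.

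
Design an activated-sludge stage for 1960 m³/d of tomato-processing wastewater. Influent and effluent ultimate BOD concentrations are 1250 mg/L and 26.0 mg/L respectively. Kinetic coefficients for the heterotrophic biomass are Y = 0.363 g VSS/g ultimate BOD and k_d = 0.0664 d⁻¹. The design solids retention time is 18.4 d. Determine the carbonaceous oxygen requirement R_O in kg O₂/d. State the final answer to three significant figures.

R_O ≈ 1840 kg O₂/d

Correct the yield for decay: Y_obs = Y/(1 + k_d θ_c) = 0.363 / (1 + 0.0664 × 18.4) = 0.363 / 2.222 = 0.1634.
Q·(S₀ − S) = 1960 × (1250 − 26.0) × 10⁻³ = 2399 kg/d removed.
P_X = Y_obs·Q·(S₀ − S) = 0.1634 × 2399 = 392.0 kg VSS/d.
Carbonaceous O₂ demand = substrate oxidised − cell-mass equivalent = 2399 − 1.42 × 392.0 = 1842 kg O₂/d.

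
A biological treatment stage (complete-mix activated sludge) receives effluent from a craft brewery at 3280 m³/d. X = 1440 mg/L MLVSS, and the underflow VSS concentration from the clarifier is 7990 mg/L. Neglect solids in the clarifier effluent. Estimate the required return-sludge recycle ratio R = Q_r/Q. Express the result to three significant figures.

R ≈ 0.220

Solids balance on the clarifier gives (1+R)X = R·X_r, so R = X/(X_r − X) = 1440 / (7990 − 1440) = 0.2198.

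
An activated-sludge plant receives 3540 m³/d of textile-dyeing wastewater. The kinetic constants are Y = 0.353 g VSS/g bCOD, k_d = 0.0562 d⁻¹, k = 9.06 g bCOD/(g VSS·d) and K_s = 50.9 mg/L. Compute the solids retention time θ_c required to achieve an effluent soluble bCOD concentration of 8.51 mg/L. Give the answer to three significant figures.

θ_c ≈ 2.49 d

Specific growth rate at S = 8.51 mg/L: μ = YkS/(K_s+S) = 0.353·9.06·8.51/(50.9+8.51) = 0.4581 d⁻¹.
θ_c = 1/(μ − k_d) = 1/(0.4581 − 0.0562) = 1/0.4019 = 2.488 d.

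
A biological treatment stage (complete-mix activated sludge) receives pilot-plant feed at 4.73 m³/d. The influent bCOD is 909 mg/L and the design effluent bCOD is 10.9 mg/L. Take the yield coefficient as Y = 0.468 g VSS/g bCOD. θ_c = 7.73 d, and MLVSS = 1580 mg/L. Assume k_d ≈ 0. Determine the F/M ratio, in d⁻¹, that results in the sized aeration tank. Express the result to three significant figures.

With k_d = 0 the design equation reduces to V = Y Q (S₀−S) θ_c / X = 0.468 × 4.73 × (909 − 10.9) × 7.73 / 1580 = 9.726 m³.
Food-to-microorganism ratio F/M = Q S₀ / (V X) = 4.73 × 909 / (9.726 × 1580) = 0.2798 d⁻¹.

F/M ≈ 0.280 d⁻¹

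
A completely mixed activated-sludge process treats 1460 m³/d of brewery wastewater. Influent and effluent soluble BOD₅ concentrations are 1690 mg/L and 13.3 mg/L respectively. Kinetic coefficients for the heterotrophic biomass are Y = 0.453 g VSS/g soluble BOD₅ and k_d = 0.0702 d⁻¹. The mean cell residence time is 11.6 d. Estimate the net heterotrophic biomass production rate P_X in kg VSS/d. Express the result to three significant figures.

Observed yield with endogenous decay: Y_obs = Y / (1 + k_d·θ_c) = 0.453 / (1 + 0.0702 × 11.6) = 0.453 / 1.814 = 0.2497 g VSS/g soluble BOD₅.
Mass of soluble BOD₅ removed per day: Q(S₀ − S) = 1460 × 1677 g/m³ = 2448 kg/d.
Biomass produced: P_X = Y_obs·Q·ΔS = 0.2497 × 2448 ≈ 611.2 kg VSS/d.

P_X ≈ 611 kg VSS/d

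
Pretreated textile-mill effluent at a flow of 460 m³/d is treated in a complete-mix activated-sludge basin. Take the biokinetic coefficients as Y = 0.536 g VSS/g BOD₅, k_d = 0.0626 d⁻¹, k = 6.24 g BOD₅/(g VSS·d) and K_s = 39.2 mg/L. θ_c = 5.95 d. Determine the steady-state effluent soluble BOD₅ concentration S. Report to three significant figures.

S ≈ 2.90 mg/L

From the Monod/SRT balance for a CMAS, S = K_s·(1+k_d θ_c)/[θ_c·(Y k − k_d) − 1] = 39.2 × (1 + 0.0626 × 5.95) / [5.95 × (0.536 × 6.24 − 0.0626) − 1] = 53.80 / 18.53 = 2.904 mg/L.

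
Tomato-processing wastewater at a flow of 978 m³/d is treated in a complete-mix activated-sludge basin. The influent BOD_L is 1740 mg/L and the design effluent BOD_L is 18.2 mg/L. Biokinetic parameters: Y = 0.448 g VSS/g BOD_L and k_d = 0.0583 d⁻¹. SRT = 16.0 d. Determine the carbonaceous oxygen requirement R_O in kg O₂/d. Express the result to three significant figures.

Correct the yield for decay: Y_obs = Y/(1 + k_d θ_c) = 0.448 / (1 + 0.0583 × 16.0) = 0.448 / 1.933 = 0.2318.
Mass of BOD_L removed per day: Q(S₀ − S) = 978 × 1722 g/m³ = 1684 kg/d.
Biomass synthesised: P_X = Y_obs × 1684 = 390.3 kg VSS/d.
R_O = Q·(S₀ − S) − 1.42·P_X = 1684 − 1.42 × 390.3 = 1130 kg O₂/d.

R_O ≈ 1130 kg O₂/d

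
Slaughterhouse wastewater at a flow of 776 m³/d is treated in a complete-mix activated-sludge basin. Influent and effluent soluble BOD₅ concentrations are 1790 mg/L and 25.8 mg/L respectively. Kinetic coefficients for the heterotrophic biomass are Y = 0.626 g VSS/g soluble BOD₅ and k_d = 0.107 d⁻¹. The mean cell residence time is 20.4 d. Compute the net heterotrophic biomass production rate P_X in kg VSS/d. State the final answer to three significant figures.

Observed yield with endogenous decay: Y_obs = Y / (1 + k_d·θ_c) = 0.626 / (1 + 0.107 × 20.4) = 0.626 / 3.183 = 0.1967 g VSS/g soluble BOD₅.
Q·(S₀ − S) = 776 × (1790 − 25.8) × 10⁻³ = 1369 kg/d removed.
P_X = Y_obs · Q(S₀ − S) = 0.1967 × 1369 = 269.3 kg VSS/d.

P_X ≈ 269 kg VSS/d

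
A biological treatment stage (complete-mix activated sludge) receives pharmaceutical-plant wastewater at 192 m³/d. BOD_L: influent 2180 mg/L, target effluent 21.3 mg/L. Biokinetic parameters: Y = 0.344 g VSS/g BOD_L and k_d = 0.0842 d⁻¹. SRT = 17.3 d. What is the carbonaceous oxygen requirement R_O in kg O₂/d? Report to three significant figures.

R_O ≈ 332 kg O₂/d

Correct the yield for decay: Y_obs = Y/(1 + k_d θ_c) = 0.344 / (1 + 0.0842 × 17.3) = 0.344 / 2.457 = 0.1400.
Mass of BOD_L removed per day: Q(S₀ − S) = 192 × 2159 g/m³ = 414.5 kg/d.
Net sludge production P_X = 0.1400 × 414.5 = 58.04 kg VSS/d.
Carbonaceous O₂ demand = substrate oxidised − cell-mass equivalent = 414.5 − 1.42 × 58.04 = 332.1 kg O₂/d.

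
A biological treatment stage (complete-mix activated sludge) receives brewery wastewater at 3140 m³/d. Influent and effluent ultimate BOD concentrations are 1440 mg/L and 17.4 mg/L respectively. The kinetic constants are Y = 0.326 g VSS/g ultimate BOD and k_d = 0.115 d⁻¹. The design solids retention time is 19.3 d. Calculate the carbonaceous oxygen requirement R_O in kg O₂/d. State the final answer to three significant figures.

Observed yield with endogenous decay: Y_obs = Y / (1 + k_d·θ_c) = 0.326 / (1 + 0.115 × 19.3) = 0.326 / 3.220 = 0.1013 g VSS/g ultimate BOD.
Substrate removed = Q·(S₀ − S) = 3140 m³/d × (1440 − 17.4) g/m³ = 4.47×10^6 g/d = 4467 kg/d.
Net sludge production P_X = 0.1013 × 4467 = 452.3 kg VSS/d.
R_O = Q·(S₀ − S) − 1.42·P_X = 4467 − 1.42 × 452.3 = 3825 kg O₂/d.

R_O ≈ 3820 kg O₂/d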